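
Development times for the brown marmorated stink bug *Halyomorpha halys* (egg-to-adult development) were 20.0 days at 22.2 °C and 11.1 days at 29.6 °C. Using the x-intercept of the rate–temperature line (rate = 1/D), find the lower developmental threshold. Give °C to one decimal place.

13.0 °C

Under the model K = D·(T − T_b), so D₁·(T₁ − T_b) = D₂·(T₂ − T_b).
20.0·(22.2 − T_b) = 11.1·(29.6 − T_b)
T_b = (20.0·22.2 − 11.1·29.6) / (20.0 − 11.1) = 115.44 / 8.9 = 12.971 °C ≈ 13.0 °C.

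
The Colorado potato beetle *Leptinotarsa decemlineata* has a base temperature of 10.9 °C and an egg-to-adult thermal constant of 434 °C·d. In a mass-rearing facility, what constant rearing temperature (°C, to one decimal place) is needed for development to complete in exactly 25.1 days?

Required daily accumulation = 434 / 25.1 = 17.291 DD/day.
T = T_base + 17.291 = 10.9 + 17.291 = 28.191 ≈ 28.2 °C.

28.2 °C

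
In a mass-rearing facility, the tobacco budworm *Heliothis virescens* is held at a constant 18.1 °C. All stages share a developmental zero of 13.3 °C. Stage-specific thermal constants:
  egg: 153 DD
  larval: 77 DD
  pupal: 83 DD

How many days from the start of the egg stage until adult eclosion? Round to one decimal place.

65.2 days

Daily accumulation at 18.1 °C = 18.1 − 13.3 = 4.8 DD/day.
Total K = 153 + 77 + 83 = 313 DD.
Total duration = 313 / 4.8 = 65.208 ≈ 65.2 days.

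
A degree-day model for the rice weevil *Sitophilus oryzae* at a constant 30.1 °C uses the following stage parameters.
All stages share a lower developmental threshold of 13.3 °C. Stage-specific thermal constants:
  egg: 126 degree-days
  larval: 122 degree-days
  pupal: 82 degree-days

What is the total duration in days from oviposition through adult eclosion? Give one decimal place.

Daily accumulation at 30.1 °C = 30.1 − 13.3 = 16.8 DD/day.
Total K = 126 + 122 + 82 = 330 DD.
Total duration = 330 / 16.8 = 19.643 ≈ 19.6 days.

19.6 days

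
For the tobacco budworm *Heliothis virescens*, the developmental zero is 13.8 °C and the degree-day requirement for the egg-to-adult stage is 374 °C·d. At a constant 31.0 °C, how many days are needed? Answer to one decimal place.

Daily accumulation = 31.0 − 13.8 = 17.2 DD/day.
Duration = 374 / 17.2 = 21.744 ≈ 21.7 days.

21.7 days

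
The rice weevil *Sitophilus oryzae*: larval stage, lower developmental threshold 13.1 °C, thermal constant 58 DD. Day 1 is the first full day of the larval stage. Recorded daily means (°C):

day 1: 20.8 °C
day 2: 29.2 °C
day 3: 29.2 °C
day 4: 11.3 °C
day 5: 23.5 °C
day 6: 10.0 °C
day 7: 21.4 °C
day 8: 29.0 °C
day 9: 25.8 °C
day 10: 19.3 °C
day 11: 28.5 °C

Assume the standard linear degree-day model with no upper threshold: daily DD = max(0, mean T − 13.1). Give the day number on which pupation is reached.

day 7

Daily DD above 13.1 °C: 7.7, 16.1, 16.1, 0.0, 10.4, 0.0, 8.3, 15.9, 12.7, 6.2, 15.4.
Cumulative: 7.7, 23.8, 39.9, 39.9, 50.3, 50.3, 58.6, 74.5, 87.2, 93.4, 108.8.
The total first reaches 58 DD on day 7.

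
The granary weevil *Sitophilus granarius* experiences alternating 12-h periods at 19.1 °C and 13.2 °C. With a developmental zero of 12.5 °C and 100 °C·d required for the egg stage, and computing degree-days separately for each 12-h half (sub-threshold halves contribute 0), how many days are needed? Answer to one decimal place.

Day half: max(0, 19.1 − 12.5) × 0.5 = 6.6 × 0.5 = 3.30 DD.
Night half: max(0, 13.2 − 12.5) × 0.5 = 0.7 × 0.5 = 0.35 DD.
Per 24 h: 3.65 DD/day.
Duration = 100 / 3.65 = 27.397 ≈ 27.4 days.

27.4 days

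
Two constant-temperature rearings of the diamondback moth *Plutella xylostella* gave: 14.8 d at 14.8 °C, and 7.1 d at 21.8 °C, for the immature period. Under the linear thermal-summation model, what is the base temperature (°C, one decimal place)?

Linear rate model ⇒ the product D·(T − T_b) is constant across temperatures.
14.8·(14.8 − T_b) = 7.1·(21.8 − T_b)
T_b = (14.8·14.8 − 7.1·21.8) / (14.8 − 7.1) = 64.26 / 7.7 = 8.345 °C ≈ 8.3 °C.

8.3 °C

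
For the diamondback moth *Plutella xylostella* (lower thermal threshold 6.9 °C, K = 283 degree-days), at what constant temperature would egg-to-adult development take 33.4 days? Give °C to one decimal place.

15.4 °C

Required daily accumulation = 283 / 33.4 = 8.473 DD/day.
T = T_base + 8.473 = 6.9 + 8.473 = 15.373 ≈ 15.4 °C.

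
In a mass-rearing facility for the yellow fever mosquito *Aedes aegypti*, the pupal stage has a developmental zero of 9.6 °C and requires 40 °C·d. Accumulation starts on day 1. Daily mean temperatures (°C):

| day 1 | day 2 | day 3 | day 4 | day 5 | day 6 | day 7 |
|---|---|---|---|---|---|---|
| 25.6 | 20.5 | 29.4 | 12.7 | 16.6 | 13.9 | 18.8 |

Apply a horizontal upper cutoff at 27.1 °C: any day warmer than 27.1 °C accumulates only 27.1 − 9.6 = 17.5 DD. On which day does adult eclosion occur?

day 3

Daily DD above 9.6 °C (capped at 17.5): 16.0, 10.9, 17.5, 3.1, 7.0, 4.3, 9.2.
Cumulative: 16.0, 26.9, 44.4, 47.5, 54.5, 58.8, 68.0.
The total first reaches 40 DD on day 3.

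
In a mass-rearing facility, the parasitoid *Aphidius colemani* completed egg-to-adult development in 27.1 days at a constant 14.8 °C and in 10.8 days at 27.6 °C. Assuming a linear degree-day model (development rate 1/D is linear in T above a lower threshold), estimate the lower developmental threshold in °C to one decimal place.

Linear rate model ⇒ the product D·(T − T_b) is constant across temperatures.
27.1·(14.8 − T_b) = 10.8·(27.6 − T_b)
T_b = (27.1·14.8 − 10.8·27.6) / (27.1 − 10.8) = 103.00 / 16.3 = 6.319 °C ≈ 6.3 °C.

6.3 °C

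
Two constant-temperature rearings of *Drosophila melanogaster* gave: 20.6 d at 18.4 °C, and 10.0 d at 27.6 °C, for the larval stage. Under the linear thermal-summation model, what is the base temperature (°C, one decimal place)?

Under the model K = D·(T − T_b), so D₁·(T₁ − T_b) = D₂·(T₂ − T_b).
20.6·(18.4 − T_b) = 10.0·(27.6 − T_b)
T_b = (20.6·18.4 − 10.0·27.6) / (20.6 − 10.0) = 103.04 / 10.6 = 9.721 °C ≈ 9.7 °C.

9.7 °C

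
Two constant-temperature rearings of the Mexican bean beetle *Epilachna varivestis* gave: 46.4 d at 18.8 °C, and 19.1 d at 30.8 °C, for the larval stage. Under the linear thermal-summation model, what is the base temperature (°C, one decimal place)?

Linear rate model ⇒ the product D·(T − T_b) is constant across temperatures.
46.4·(18.8 − T_b) = 19.1·(30.8 − T_b)
T_b = (46.4·18.8 − 19.1·30.8) / (46.4 − 19.1) = 284.04 / 27.3 = 10.404 °C ≈ 10.4 °C.

10.4 °C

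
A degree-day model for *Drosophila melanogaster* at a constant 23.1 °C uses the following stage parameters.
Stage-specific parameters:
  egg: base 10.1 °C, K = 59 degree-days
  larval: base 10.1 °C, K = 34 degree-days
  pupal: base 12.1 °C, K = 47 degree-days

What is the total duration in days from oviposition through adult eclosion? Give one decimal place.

egg: 59 / (23.1 − 10.1) = 59 / 13.0 = 4.538 d.
larval: 34 / (23.1 − 10.1) = 34 / 13.0 = 2.615 d.
pupal: 47 / (23.1 − 12.1) = 47 / 11.0 = 4.273 d.
Sum = 11.427 ≈ 11.4 days.

11.4 days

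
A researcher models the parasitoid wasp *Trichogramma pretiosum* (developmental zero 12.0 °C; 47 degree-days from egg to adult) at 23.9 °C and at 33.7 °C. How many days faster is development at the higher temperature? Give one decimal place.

At 23.9 °C: 47 / (23.9 − 12.0) = 47 / 11.9 = 3.950 d.
At 33.7 °C: 47 / (33.7 − 12.0) = 47 / 21.7 = 2.166 d.
Difference = |3.950 − 2.166| = 1.784 ≈ 1.8 days.

1.8 days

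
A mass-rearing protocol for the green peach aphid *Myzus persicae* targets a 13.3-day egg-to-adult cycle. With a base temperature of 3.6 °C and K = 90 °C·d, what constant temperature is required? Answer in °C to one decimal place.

Required daily accumulation = 90 / 13.3 = 6.767 DD/day.
T = T_base + 6.767 = 3.6 + 6.767 = 10.367 ≈ 10.4 °C.

10.4 °C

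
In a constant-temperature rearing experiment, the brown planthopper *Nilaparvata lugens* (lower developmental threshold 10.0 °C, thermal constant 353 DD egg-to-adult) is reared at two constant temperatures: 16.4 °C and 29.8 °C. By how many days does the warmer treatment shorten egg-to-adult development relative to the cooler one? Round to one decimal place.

37.3 days

At 16.4 °C: 353 / (16.4 − 10.0) = 353 / 6.4 = 55.156 d.
At 29.8 °C: 353 / (29.8 − 10.0) = 353 / 19.8 = 17.828 d.
Difference = |55.156 − 17.828| = 37.328 ≈ 37.3 days.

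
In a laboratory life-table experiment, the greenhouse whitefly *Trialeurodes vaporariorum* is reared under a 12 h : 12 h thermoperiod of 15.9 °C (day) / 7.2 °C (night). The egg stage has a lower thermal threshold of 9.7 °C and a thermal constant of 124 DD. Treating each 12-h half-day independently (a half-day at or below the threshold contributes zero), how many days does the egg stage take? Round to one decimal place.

Day half: max(0, 15.9 − 9.7) × 0.5 = 6.2 × 0.5 = 3.10 DD.
Night half: max(0, 7.2 − 9.7) × 0.5 = 0.0 × 0.5 = 0.00 DD.
Per 24 h: 3.10 DD/day.
Duration = 124 / 3.10 = 40.000 ≈ 40.0 days.

40.0 days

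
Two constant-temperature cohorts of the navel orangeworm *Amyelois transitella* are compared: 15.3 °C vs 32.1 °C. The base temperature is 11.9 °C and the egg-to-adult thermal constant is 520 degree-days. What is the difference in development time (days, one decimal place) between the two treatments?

127.2 days

At 15.3 °C: 520 / (15.3 − 11.9) = 520 / 3.4 = 152.941 d.
At 32.1 °C: 520 / (32.1 − 11.9) = 520 / 20.2 = 25.743 d.
Difference = |152.941 − 25.743| = 127.199 ≈ 127.2 days.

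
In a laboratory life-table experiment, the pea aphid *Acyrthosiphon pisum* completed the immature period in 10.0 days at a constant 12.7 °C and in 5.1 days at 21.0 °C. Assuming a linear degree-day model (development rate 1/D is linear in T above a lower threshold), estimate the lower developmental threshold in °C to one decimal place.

Under the model K = D·(T − T_b), so D₁·(T₁ − T_b) = D₂·(T₂ − T_b).
10.0·(12.7 − T_b) = 5.1·(21.0 − T_b)
T_b = (10.0·12.7 − 5.1·21.0) / (10.0 − 5.1) = 19.90 / 4.9 = 4.061 °C ≈ 4.1 °C.

4.1 °C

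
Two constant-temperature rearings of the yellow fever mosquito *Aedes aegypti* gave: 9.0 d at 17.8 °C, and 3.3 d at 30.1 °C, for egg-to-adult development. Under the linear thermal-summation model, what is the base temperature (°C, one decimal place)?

10.7 °C

Equal thermal constants: D₁(T₁ − T_b) = D₂(T₂ − T_b).
9.0·(17.8 − T_b) = 3.3·(30.1 − T_b)
T_b = (9.0·17.8 − 3.3·30.1) / (9.0 − 3.3) = 60.87 / 5.7 = 10.679 °C ≈ 10.7 °C.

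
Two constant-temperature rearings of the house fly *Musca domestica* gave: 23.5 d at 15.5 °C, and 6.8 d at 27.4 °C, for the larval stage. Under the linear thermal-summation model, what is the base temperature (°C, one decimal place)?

10.7 °C

Equal thermal constants: D₁(T₁ − T_b) = D₂(T₂ − T_b).
23.5·(15.5 − T_b) = 6.8·(27.4 − T_b)
T_b = (23.5·15.5 − 6.8·27.4) / (23.5 − 6.8) = 177.93 / 16.7 = 10.654 °C ≈ 10.7 °C.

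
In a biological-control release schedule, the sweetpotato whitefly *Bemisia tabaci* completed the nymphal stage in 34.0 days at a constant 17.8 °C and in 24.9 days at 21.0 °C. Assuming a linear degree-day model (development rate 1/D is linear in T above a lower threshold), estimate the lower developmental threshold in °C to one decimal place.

Under the model K = D·(T − T_b), so D₁·(T₁ − T_b) = D₂·(T₂ − T_b).
34.0·(17.8 − T_b) = 24.9·(21.0 − T_b)
T_b = (34.0·17.8 − 24.9·21.0) / (34.0 − 24.9) = 82.30 / 9.1 = 9.044 °C ≈ 9.0 °C.

9.0 °C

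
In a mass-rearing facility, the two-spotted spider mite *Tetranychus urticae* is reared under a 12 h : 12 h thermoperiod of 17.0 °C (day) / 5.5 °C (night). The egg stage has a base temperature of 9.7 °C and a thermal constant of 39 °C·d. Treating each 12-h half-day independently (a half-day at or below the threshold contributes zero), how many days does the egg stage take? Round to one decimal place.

10.7 days

Day half: max(0, 17.0 − 9.7) × 0.5 = 7.3 × 0.5 = 3.65 DD.
Night half: max(0, 5.5 − 9.7) × 0.5 = 0.0 × 0.5 = 0.00 DD.
Per 24 h: 3.65 DD/day.
Duration = 39 / 3.65 = 10.685 ≈ 10.7 days.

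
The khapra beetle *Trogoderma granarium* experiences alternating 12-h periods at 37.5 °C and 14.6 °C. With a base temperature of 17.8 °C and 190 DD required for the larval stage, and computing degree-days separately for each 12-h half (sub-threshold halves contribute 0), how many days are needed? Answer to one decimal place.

Day half: max(0, 37.5 − 17.8) × 0.5 = 19.7 × 0.5 = 9.85 DD.
Night half: max(0, 14.6 − 17.8) × 0.5 = 0.0 × 0.5 = 0.00 DD.
Per 24 h: 9.85 DD/day.
Duration = 190 / 9.85 = 19.289 ≈ 19.3 days.

19.3 days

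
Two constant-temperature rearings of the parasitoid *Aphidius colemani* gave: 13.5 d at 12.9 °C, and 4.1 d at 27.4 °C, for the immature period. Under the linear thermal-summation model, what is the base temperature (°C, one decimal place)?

6.6 °C

Under the model K = D·(T − T_b), so D₁·(T₁ − T_b) = D₂·(T₂ − T_b).
13.5·(12.9 − T_b) = 4.1·(27.4 − T_b)
T_b = (13.5·12.9 − 4.1·27.4) / (13.5 − 4.1) = 61.81 / 9.4 = 6.576 °C ≈ 6.6 °C.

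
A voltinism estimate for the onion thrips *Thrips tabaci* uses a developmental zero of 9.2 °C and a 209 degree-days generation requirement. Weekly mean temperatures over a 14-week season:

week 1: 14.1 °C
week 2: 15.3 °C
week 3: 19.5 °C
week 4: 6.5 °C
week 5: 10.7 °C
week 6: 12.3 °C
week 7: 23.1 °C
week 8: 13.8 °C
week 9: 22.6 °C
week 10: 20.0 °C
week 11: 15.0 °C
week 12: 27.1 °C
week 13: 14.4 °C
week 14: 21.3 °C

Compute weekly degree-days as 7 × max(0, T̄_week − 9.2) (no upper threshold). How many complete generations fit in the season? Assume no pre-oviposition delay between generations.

3 generations

Weekly DD (7 × max(0, T̄ − 9.2)): 34.3, 42.7, 72.1, 0.0, 10.5, 21.7, 97.3, 32.2, 93.8, 75.6, 40.6, 125.3, 36.4, 84.7.
Season total = 767.2 DD.
Complete generations = ⌊767.2 / 209⌋ = 3.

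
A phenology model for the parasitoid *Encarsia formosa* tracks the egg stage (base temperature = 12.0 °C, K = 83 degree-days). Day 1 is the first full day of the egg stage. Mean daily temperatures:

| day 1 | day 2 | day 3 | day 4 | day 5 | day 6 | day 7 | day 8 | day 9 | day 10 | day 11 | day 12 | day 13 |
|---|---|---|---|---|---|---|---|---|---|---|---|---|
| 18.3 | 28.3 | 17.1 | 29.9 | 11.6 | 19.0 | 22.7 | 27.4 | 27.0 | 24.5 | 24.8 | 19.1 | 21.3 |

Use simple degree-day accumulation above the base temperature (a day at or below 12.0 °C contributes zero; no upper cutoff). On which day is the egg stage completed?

Daily DD above 12.0 °C: 6.3, 16.3, 5.1, 17.9, 0.0, 7.0, 10.7, 15.4, 15.0, 12.5, 12.8, 7.1, 9.3.
Cumulative: 6.3, 22.6, 27.7, 45.6, 45.6, 52.6, 63.3, 78.7, 93.7, 106.2, 119.0, 126.1, 135.4.
The total first reaches 83 DD on day 9.

day 9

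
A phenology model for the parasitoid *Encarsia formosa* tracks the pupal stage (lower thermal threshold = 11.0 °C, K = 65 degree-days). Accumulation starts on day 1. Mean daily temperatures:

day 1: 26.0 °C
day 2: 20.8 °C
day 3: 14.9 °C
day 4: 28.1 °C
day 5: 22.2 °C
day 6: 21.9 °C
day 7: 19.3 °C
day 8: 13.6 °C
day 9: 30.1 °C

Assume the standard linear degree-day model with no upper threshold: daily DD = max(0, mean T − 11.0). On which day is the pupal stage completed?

day 6

Daily DD above 11.0 °C: 15.0, 9.8, 3.9, 17.1, 11.2, 10.9, 8.3, 2.6, 19.1.
Cumulative: 15.0, 24.8, 28.7, 45.8, 57.0, 67.9, 76.2, 78.8, 97.9.
The total first reaches 65 DD on day 6.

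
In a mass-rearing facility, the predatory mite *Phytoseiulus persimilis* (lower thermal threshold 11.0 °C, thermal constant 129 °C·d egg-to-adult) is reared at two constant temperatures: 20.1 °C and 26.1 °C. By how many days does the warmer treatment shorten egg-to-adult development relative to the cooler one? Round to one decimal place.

At 20.1 °C: 129 / (20.1 − 11.0) = 129 / 9.1 = 14.176 d.
At 26.1 °C: 129 / (26.1 − 11.0) = 129 / 15.1 = 8.543 d.
Difference = |14.176 − 8.543| = 5.633 ≈ 5.6 days.

5.6 days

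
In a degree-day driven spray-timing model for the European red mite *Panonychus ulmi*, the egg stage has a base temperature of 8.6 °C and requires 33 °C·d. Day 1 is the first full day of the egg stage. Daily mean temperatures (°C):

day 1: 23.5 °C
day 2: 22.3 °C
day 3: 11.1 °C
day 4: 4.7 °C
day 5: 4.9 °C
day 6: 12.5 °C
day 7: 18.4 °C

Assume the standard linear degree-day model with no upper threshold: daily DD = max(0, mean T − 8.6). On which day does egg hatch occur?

day 6

Daily DD above 8.6 °C: 14.9, 13.7, 2.5, 0.0, 0.0, 3.9, 9.8.
Cumulative: 14.9, 28.6, 31.1, 31.1, 31.1, 35.0, 44.8.
The total first reaches 33 DD on day 6.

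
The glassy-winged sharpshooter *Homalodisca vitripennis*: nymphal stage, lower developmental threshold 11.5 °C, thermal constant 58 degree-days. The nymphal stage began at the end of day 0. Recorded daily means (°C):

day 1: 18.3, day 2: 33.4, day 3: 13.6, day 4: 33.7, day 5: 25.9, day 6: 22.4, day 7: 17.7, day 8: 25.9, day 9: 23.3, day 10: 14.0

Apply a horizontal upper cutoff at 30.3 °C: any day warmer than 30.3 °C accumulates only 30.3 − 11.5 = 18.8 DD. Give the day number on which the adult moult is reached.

Daily DD above 11.5 °C (capped at 18.8): 6.8, 18.8, 2.1, 18.8, 14.4, 10.9, 6.2, 14.4, 11.8, 2.5.
Cumulative: 6.8, 25.6, 27.7, 46.5, 60.9, 71.8, 78.0, 92.4, 104.2, 106.7.
The total first reaches 58 DD on day 5.

day 5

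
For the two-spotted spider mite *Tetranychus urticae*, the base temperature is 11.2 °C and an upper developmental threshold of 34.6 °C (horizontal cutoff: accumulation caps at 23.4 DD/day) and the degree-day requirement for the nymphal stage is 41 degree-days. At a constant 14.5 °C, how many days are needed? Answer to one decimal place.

12.4 days

Daily accumulation = 14.5 − 11.2 = 3.3 DD/day.
Duration = 41 / 3.3 = 12.424 ≈ 12.4 days.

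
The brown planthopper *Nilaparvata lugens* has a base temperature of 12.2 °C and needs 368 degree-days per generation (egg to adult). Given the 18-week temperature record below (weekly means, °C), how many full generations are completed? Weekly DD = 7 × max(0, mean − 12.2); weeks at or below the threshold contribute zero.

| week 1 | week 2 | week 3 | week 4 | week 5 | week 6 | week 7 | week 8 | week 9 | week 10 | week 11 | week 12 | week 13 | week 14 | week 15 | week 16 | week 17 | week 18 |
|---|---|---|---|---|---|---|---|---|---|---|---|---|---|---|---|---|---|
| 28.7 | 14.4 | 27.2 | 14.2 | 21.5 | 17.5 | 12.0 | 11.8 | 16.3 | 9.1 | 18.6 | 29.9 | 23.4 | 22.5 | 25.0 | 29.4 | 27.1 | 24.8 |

Weekly DD (7 × max(0, T̄ − 12.2)): 115.5, 15.4, 105.0, 14.0, 65.1, 37.1, 0.0, 0.0, 28.7, 0.0, 44.8, 123.9, 78.4, 72.1, 89.6, 120.4, 104.3, 88.2.
Season total = 1102.5 DD.
Complete generations = ⌊1102.5 / 368⌋ = 2.

2 generations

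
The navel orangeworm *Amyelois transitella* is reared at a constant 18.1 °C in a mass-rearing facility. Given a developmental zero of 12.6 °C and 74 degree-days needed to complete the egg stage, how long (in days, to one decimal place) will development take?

13.5 days

Daily accumulation = 18.1 − 12.6 = 5.5 DD/day.
Duration = 74 / 5.5 = 13.455 ≈ 13.5 days.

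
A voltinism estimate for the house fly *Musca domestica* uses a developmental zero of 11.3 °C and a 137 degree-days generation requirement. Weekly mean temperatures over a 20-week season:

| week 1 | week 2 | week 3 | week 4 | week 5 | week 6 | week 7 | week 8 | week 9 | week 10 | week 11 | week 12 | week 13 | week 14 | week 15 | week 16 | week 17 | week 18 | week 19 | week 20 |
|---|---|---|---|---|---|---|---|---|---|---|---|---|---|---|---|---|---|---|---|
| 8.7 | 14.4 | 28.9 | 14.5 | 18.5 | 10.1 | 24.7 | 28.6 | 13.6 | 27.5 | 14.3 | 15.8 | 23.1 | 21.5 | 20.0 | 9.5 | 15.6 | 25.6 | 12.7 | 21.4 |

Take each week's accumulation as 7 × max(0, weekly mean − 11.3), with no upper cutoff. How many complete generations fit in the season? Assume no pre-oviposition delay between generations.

Weekly DD (7 × max(0, T̄ − 11.3)): 0.0, 21.7, 123.2, 22.4, 50.4, 0.0, 93.8, 121.1, 16.1, 113.4, 21.0, 31.5, 82.6, 71.4, 60.9, 0.0, 30.1, 100.1, 9.8, 70.7.
Season total = 1040.2 DD.
Complete generations = ⌊1040.2 / 137⌋ = 7.

7 generations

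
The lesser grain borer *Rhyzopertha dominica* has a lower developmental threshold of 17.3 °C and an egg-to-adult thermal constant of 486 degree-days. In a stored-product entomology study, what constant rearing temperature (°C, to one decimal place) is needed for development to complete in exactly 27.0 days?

35.3 °C

Required daily accumulation = 486 / 27.0 = 18.000 DD/day.
T = T_base + 18.000 = 17.3 + 18.000 = 35.300 ≈ 35.3 °C.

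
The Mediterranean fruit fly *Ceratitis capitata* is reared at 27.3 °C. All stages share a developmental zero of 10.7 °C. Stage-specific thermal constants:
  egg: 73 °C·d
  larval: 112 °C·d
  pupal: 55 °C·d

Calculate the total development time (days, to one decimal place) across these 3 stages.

Daily accumulation at 27.3 °C = 27.3 − 10.7 = 16.6 DD/day.
Total K = 73 + 112 + 55 = 240 DD.
Total duration = 240 / 16.6 = 14.458 ≈ 14.5 days.

14.5 days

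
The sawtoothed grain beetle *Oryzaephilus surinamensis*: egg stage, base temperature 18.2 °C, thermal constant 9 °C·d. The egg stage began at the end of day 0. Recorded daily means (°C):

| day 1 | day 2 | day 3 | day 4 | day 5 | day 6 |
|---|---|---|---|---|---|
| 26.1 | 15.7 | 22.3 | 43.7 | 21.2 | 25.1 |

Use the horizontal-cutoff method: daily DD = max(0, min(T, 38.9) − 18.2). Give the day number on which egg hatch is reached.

Daily DD above 18.2 °C (capped at 20.7): 7.9, 0.0, 4.1, 20.7, 3.0, 6.9.
Cumulative: 7.9, 7.9, 12.0, 32.7, 35.7, 42.6.
The total first reaches 9 DD on day 3.

day 3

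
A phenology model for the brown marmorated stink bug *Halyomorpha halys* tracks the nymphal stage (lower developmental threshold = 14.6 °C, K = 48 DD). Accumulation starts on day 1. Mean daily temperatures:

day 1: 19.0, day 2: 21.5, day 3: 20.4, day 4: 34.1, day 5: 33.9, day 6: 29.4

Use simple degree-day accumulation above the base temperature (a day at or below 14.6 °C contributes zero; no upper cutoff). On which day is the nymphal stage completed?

day 5

Daily DD above 14.6 °C: 4.4, 6.9, 5.8, 19.5, 19.3, 14.8.
Cumulative: 4.4, 11.3, 17.1, 36.6, 55.9, 70.7.
The total first reaches 48 DD on day 5.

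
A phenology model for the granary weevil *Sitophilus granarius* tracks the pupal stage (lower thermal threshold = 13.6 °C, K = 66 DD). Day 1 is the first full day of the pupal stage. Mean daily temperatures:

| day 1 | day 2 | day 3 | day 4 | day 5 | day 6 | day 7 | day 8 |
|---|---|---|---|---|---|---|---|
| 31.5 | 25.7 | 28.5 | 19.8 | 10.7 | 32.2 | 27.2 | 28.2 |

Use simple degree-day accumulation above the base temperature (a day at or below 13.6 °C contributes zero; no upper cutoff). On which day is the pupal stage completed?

Daily DD above 13.6 °C: 17.9, 12.1, 14.9, 6.2, 0.0, 18.6, 13.6, 14.6.
Cumulative: 17.9, 30.0, 44.9, 51.1, 51.1, 69.7, 83.3, 97.9.
The total first reaches 66 DD on day 6.

day 6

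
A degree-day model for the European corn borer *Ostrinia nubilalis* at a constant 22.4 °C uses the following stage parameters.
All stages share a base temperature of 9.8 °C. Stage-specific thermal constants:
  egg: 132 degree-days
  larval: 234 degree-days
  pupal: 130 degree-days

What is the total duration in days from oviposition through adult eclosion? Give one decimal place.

Daily accumulation at 22.4 °C = 22.4 − 9.8 = 12.6 DD/day.
Total K = 132 + 234 + 130 = 496 DD.
Total duration = 496 / 12.6 = 39.365 ≈ 39.4 days.

39.4 days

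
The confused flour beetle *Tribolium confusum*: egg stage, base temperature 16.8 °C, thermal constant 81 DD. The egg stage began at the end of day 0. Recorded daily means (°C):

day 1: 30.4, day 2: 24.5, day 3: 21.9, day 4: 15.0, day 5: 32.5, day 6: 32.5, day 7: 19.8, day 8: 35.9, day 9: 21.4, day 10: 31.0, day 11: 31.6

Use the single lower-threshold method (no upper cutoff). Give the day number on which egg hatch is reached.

day 9

Daily DD above 16.8 °C: 13.6, 7.7, 5.1, 0.0, 15.7, 15.7, 3.0, 19.1, 4.6, 14.2, 14.8.
Cumulative: 13.6, 21.3, 26.4, 26.4, 42.1, 57.8, 60.8, 79.9, 84.5, 98.7, 113.5.
The total first reaches 81 DD on day 9.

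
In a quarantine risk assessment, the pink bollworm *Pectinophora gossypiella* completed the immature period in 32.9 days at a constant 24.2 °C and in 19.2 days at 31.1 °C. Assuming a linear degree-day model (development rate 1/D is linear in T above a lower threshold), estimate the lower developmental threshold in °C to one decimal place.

14.5 °C

Under the model K = D·(T − T_b), so D₁·(T₁ − T_b) = D₂·(T₂ − T_b).
32.9·(24.2 − T_b) = 19.2·(31.1 − T_b)
T_b = (32.9·24.2 − 19.2·31.1) / (32.9 − 19.2) = 199.06 / 13.7 = 14.530 °C ≈ 14.5 °C.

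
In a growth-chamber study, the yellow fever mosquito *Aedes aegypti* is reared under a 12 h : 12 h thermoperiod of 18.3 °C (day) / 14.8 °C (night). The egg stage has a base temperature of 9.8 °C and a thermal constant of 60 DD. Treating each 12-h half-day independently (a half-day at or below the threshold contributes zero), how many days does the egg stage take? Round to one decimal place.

8.9 days

Day half: max(0, 18.3 − 9.8) × 0.5 = 8.5 × 0.5 = 4.25 DD.
Night half: max(0, 14.8 − 9.8) × 0.5 = 5.0 × 0.5 = 2.50 DD.
Per 24 h: 6.75 DD/day.
Duration = 60 / 6.75 = 8.889 ≈ 8.9 days.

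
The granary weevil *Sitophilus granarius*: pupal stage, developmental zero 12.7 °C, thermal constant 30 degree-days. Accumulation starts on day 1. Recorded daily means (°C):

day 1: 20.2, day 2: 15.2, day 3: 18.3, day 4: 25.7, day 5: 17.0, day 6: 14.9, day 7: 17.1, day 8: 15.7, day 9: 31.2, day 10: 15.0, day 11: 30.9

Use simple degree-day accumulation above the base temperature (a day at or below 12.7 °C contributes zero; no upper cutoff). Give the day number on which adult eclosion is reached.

day 5

Daily DD above 12.7 °C: 7.5, 2.5, 5.6, 13.0, 4.3, 2.2, 4.4, 3.0, 18.5, 2.3, 18.2.
Cumulative: 7.5, 10.0, 15.6, 28.6, 32.9, 35.1, 39.5, 42.5, 61.0, 63.3, 81.5.
The total first reaches 30 DD on day 5.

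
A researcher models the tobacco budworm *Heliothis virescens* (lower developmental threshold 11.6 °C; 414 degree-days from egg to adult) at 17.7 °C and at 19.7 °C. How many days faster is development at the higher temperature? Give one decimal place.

At 17.7 °C: 414 / (17.7 − 11.6) = 414 / 6.1 = 67.869 d.
At 19.7 °C: 414 / (19.7 − 11.6) = 414 / 8.1 = 51.111 d.
Difference = |67.869 − 51.111| = 16.758 ≈ 16.8 days.

16.8 days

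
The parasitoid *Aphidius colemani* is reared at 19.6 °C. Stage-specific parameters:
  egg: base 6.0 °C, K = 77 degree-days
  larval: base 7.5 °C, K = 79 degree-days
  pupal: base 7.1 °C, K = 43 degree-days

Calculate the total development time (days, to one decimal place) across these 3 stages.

egg: 77 / (19.6 − 6.0) = 77 / 13.6 = 5.662 d.
larval: 79 / (19.6 − 7.5) = 79 / 12.1 = 6.529 d.
pupal: 43 / (19.6 − 7.1) = 43 / 12.5 = 3.440 d.
Sum = 15.631 ≈ 15.6 days.

15.6 days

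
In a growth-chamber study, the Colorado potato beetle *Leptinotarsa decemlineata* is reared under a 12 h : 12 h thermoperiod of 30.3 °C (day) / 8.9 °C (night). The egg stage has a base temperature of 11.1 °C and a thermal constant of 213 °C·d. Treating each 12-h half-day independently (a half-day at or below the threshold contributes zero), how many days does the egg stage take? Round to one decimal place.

22.2 days

Day half: max(0, 30.3 − 11.1) × 0.5 = 19.2 × 0.5 = 9.60 DD.
Night half: max(0, 8.9 − 11.1) × 0.5 = 0.0 × 0.5 = 0.00 DD.
Per 24 h: 9.60 DD/day.
Duration = 213 / 9.60 = 22.187 ≈ 22.2 days.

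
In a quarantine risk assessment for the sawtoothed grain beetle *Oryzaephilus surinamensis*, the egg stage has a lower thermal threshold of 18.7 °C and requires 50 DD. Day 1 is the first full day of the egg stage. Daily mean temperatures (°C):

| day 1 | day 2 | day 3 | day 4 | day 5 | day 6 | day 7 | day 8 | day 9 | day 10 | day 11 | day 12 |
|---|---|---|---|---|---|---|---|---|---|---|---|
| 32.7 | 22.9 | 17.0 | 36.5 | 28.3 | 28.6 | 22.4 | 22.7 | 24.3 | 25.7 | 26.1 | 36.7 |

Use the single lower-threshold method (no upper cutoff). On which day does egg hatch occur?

day 6

Daily DD above 18.7 °C: 14.0, 4.2, 0.0, 17.8, 9.6, 9.9, 3.7, 4.0, 5.6, 7.0, 7.4, 18.0.
Cumulative: 14.0, 18.2, 18.2, 36.0, 45.6, 55.5, 59.2, 63.2, 68.8, 75.8, 83.2, 101.2.
The total first reaches 50 DD on day 6.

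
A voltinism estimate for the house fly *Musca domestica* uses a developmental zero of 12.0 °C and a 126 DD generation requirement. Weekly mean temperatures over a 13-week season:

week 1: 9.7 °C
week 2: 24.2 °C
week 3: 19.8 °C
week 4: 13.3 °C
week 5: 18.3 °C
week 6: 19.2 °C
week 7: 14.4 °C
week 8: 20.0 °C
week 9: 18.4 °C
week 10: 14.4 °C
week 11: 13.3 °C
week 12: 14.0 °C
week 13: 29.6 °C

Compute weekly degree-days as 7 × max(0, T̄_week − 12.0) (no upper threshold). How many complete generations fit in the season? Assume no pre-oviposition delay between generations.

Weekly DD (7 × max(0, T̄ − 12.0)): 0.0, 85.4, 54.6, 9.1, 44.1, 50.4, 16.8, 56.0, 44.8, 16.8, 9.1, 14.0, 123.2.
Season total = 524.3 DD.
Complete generations = ⌊524.3 / 126⌋ = 4.

4 generations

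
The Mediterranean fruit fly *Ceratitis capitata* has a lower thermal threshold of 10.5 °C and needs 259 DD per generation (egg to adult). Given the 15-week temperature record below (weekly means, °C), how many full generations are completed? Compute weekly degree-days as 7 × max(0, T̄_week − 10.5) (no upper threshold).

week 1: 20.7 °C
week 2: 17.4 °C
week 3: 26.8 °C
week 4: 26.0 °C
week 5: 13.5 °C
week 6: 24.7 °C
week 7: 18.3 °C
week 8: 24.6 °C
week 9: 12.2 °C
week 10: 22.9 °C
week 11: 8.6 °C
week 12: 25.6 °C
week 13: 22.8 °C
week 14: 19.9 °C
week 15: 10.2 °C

Weekly DD (7 × max(0, T̄ − 10.5)): 71.4, 48.3, 114.1, 108.5, 21.0, 99.4, 54.6, 98.7, 11.9, 86.8, 0.0, 105.7, 86.1, 65.8, 0.0.
Season total = 972.3 DD.
Complete generations = ⌊972.3 / 259⌋ = 3.

3 generations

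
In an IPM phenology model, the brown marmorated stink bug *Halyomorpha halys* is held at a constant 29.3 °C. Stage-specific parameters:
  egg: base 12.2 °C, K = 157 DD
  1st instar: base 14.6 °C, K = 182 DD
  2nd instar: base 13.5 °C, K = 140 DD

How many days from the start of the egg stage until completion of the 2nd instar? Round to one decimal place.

egg: 157 / (29.3 − 12.2) = 157 / 17.1 = 9.181 d.
1st instar: 182 / (29.3 − 14.6) = 182 / 14.7 = 12.381 d.
2nd instar: 140 / (29.3 − 13.5) = 140 / 15.8 = 8.861 d.
Sum = 30.423 ≈ 30.4 days.

30.4 days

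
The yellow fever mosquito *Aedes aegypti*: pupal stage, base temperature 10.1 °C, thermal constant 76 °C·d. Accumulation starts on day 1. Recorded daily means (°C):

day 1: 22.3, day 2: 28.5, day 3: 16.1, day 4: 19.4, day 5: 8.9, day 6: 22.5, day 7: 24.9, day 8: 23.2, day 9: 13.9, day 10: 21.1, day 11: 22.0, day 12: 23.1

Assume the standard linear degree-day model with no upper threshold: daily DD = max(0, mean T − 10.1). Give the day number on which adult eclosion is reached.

Daily DD above 10.1 °C: 12.2, 18.4, 6.0, 9.3, 0.0, 12.4, 14.8, 13.1, 3.8, 11.0, 11.9, 13.0.
Cumulative: 12.2, 30.6, 36.6, 45.9, 45.9, 58.3, 73.1, 86.2, 90.0, 101.0, 112.9, 125.9.
The total first reaches 76 DD on day 8.

day 8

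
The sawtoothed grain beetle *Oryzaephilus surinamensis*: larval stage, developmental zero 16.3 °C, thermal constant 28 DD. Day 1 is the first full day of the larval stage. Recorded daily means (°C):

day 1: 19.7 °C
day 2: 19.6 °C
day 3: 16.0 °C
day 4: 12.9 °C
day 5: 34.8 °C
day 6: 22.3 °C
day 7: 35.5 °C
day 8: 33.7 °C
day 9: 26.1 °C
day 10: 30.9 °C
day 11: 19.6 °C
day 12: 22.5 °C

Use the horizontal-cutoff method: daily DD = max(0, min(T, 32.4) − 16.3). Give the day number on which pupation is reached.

Daily DD above 16.3 °C (capped at 16.1): 3.4, 3.3, 0.0, 0.0, 16.1, 6.0, 16.1, 16.1, 9.8, 14.6, 3.3, 6.2.
Cumulative: 3.4, 6.7, 6.7, 6.7, 22.8, 28.8, 44.9, 61.0, 70.8, 85.4, 88.7, 94.9.
The total first reaches 28 DD on day 6.

day 6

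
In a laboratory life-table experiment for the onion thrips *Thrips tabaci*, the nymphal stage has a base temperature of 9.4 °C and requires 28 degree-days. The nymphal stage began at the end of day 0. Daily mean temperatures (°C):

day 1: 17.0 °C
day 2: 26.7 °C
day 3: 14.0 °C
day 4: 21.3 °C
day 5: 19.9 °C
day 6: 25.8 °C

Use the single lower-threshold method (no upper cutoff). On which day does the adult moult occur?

Daily DD above 9.4 °C: 7.6, 17.3, 4.6, 11.9, 10.5, 16.4.
Cumulative: 7.6, 24.9, 29.5, 41.4, 51.9, 68.3.
The total first reaches 28 DD on day 3.

day 3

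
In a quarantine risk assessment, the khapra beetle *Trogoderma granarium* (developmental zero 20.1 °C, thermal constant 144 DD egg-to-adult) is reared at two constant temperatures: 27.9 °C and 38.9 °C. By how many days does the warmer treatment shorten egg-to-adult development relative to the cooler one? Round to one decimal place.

10.8 days

At 27.9 °C: 144 / (27.9 − 20.1) = 144 / 7.8 = 18.462 d.
At 38.9 °C: 144 / (38.9 − 20.1) = 144 / 18.8 = 7.660 d.
Difference = |18.462 − 7.660| = 10.802 ≈ 10.8 days.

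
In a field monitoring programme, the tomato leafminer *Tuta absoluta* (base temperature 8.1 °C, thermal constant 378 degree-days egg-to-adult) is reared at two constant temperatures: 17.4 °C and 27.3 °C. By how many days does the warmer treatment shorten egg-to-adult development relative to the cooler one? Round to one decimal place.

At 17.4 °C: 378 / (17.4 − 8.1) = 378 / 9.3 = 40.645 d.
At 27.3 °C: 378 / (27.3 − 8.1) = 378 / 19.2 = 19.687 d.
Difference = |40.645 − 19.687| = 20.958 ≈ 21.0 days.

21.0 days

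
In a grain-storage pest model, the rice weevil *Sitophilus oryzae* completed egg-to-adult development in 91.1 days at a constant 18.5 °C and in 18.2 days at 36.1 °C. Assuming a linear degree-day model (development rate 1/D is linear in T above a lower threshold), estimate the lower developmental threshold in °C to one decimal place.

Under the model K = D·(T − T_b), so D₁·(T₁ − T_b) = D₂·(T₂ − T_b).
91.1·(18.5 − T_b) = 18.2·(36.1 − T_b)
T_b = (91.1·18.5 − 18.2·36.1) / (91.1 − 18.2) = 1028.33 / 72.9 = 14.106 °C ≈ 14.1 °C.

14.1 °C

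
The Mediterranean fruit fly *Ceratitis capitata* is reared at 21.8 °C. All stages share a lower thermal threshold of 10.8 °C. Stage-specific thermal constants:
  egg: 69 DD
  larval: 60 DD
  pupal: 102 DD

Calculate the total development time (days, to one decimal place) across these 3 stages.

21.0 days

Daily accumulation at 21.8 °C = 21.8 − 10.8 = 11.0 DD/day.
Total K = 69 + 60 + 102 = 231 DD.
Total duration = 231 / 11.0 = 21.000 ≈ 21.0 days.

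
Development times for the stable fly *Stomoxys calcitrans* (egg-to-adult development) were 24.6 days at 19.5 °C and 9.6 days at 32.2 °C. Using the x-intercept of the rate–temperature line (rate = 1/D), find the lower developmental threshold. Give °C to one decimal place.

11.4 °C

Under the model K = D·(T − T_b), so D₁·(T₁ − T_b) = D₂·(T₂ − T_b).
24.6·(19.5 − T_b) = 9.6·(32.2 − T_b)
T_b = (24.6·19.5 − 9.6·32.2) / (24.6 − 9.6) = 170.58 / 15.0 = 11.372 °C ≈ 11.4 °C.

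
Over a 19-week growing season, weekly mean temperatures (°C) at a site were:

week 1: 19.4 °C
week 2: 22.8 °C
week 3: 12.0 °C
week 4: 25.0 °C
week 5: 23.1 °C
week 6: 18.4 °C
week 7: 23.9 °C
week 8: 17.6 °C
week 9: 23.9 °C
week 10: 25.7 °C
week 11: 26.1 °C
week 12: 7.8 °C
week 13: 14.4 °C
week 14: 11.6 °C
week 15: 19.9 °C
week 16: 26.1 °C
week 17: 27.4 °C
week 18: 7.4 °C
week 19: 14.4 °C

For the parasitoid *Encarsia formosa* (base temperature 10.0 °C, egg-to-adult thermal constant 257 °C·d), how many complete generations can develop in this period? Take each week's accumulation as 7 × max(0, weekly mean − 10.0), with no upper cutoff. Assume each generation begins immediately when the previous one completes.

4 generations

Weekly DD (7 × max(0, T̄ − 10.0)): 65.8, 89.6, 14.0, 105.0, 91.7, 58.8, 97.3, 53.2, 97.3, 109.9, 112.7, 0.0, 30.8, 11.2, 69.3, 112.7, 121.8, 0.0, 30.8.
Season total = 1271.9 DD.
Complete generations = ⌊1271.9 / 257⌋ = 4.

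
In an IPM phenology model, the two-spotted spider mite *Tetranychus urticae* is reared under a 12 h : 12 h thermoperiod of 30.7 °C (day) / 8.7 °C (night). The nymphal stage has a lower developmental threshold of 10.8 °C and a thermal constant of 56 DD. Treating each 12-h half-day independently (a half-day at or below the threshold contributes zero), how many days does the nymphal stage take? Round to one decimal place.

5.6 days

Day half: max(0, 30.7 − 10.8) × 0.5 = 19.9 × 0.5 = 9.95 DD.
Night half: max(0, 8.7 − 10.8) × 0.5 = 0.0 × 0.5 = 0.00 DD.
Per 24 h: 9.95 DD/day.
Duration = 56 / 9.95 = 5.628 ≈ 5.6 days.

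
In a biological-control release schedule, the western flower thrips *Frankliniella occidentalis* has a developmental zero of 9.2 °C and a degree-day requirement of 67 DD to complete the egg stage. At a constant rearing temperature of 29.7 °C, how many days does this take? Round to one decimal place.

3.3 days

Daily accumulation = 29.7 − 9.2 = 20.5 DD/day.
Duration = 67 / 20.5 = 3.268 ≈ 3.3 days.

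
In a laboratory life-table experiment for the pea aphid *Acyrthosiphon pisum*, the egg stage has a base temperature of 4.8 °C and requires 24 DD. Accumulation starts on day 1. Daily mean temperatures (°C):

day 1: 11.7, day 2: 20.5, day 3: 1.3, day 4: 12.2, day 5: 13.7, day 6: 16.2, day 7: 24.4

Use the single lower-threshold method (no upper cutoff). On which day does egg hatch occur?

day 4

Daily DD above 4.8 °C: 6.9, 15.7, 0.0, 7.4, 8.9, 11.4, 19.6.
Cumulative: 6.9, 22.6, 22.6, 30.0, 38.9, 50.3, 69.9.
The total first reaches 24 DD on day 4.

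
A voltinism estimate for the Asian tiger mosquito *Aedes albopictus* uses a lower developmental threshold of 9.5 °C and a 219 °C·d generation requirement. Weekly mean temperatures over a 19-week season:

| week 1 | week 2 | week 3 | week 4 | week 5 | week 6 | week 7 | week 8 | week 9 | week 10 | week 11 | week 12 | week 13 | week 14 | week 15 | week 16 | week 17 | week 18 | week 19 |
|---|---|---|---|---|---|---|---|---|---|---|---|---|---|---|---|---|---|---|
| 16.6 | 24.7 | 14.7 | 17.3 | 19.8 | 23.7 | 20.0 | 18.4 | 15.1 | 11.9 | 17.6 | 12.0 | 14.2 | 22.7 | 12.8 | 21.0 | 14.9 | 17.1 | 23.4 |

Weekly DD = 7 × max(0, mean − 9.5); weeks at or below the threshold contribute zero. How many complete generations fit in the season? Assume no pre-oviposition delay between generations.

Weekly DD (7 × max(0, T̄ − 9.5)): 49.7, 106.4, 36.4, 54.6, 72.1, 99.4, 73.5, 62.3, 39.2, 16.8, 56.7, 17.5, 32.9, 92.4, 23.1, 80.5, 37.8, 53.2, 97.3.
Season total = 1101.8 DD.
Complete generations = ⌊1101.8 / 219⌋ = 5.

5 generations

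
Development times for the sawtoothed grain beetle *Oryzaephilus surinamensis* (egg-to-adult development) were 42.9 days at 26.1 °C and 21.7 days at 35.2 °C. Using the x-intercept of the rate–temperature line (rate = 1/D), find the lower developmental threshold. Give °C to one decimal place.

Equal thermal constants: D₁(T₁ − T_b) = D₂(T₂ − T_b).
42.9·(26.1 − T_b) = 21.7·(35.2 − T_b)
T_b = (42.9·26.1 − 21.7·35.2) / (42.9 − 21.7) = 355.85 / 21.2 = 16.785 °C ≈ 16.8 °C.

16.8 °C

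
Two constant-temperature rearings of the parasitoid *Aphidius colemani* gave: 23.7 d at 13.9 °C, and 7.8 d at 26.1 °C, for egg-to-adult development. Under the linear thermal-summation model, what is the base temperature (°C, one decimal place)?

Under the model K = D·(T − T_b), so D₁·(T₁ − T_b) = D₂·(T₂ − T_b).
23.7·(13.9 − T_b) = 7.8·(26.1 − T_b)
T_b = (23.7·13.9 − 7.8·26.1) / (23.7 − 7.8) = 125.85 / 15.9 = 7.915 °C ≈ 7.9 °C.

7.9 °C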